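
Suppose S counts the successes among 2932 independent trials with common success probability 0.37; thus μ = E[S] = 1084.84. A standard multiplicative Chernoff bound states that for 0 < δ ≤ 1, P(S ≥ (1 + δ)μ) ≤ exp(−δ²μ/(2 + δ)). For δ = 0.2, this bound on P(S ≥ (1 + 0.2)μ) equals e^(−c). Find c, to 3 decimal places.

c = δ²μ/(2 + δ) = 0.2²·1084.84/(2 + 0.2) = 19.7244.

19.724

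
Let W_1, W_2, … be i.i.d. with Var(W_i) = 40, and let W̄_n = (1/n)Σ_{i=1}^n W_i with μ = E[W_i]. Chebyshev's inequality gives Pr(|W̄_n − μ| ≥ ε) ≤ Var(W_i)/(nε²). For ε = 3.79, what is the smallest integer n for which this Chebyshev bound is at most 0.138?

Require 40/(n·3.79²) ≤ 0.138, i.e. n ≥ 40/(0.138·3.79²) = 20.179.
The smallest integer n is 21.

21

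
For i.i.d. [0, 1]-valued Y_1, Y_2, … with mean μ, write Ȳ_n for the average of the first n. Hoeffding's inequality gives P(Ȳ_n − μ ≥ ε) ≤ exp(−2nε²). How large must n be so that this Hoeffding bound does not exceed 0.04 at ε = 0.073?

303

Require exp(−2nε²) ≤ 0.04, i.e. 2nε² ≥ ln(1/0.04) = 3.218876.
So n ≥ 3.218876 / (2·0.073²) = 302.015.
The smallest integer n is 303.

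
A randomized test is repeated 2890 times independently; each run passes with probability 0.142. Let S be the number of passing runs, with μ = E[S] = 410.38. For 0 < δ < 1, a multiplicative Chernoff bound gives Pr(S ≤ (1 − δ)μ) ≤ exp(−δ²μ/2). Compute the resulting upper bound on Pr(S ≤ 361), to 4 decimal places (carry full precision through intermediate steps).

Write 361 = (1 − δ)μ, so δ = 1 − 361/410.38 = 0.1203275…
Then the exponent is δ²μ/2 = (μ − 361)²/(2μ) = 2.970886.
Bound = exp(−2.970886) = 0.05126.

0.0513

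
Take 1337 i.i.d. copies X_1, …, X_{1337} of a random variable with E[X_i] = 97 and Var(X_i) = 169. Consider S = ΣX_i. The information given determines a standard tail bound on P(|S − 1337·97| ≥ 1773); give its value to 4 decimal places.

0.0719

With mean and variance of each term known, Chebyshev's inequality bounds the deviation of the sum (or sample mean).
Var(S) = n·Var(X_i) = 1337·169 = 225953.
Chebyshev: P(|S − 1337·97| ≥ 1773) ≤ Var(S)/1773² = 225953/3143529 = 0.0719.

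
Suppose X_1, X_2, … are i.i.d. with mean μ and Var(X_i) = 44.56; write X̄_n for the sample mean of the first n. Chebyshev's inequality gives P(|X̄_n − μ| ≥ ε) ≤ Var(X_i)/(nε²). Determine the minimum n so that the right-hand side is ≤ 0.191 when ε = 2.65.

34

Require 44.56/(n·2.65²) ≤ 0.191, i.e. n ≥ 44.56/(0.191·2.65²) = 33.222.
The smallest integer n is 34.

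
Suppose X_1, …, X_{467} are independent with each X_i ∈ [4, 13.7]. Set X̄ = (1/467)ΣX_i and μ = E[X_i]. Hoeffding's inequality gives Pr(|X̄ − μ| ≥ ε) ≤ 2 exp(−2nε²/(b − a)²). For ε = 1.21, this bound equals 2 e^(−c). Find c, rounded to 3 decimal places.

14.534

c = 2nε²/(b − a)² = 2·467·1.21² / 9.7² = 14.5336.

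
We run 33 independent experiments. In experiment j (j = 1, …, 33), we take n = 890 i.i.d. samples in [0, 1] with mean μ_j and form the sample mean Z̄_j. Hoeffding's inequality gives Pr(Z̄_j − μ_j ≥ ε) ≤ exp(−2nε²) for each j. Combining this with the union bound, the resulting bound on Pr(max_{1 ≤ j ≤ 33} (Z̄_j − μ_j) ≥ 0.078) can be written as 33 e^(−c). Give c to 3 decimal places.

10.830

Union bound over the 33 events: Pr(max_{1 ≤ j ≤ 33} (Z̄_j − μ_j) ≥ 0.078) ≤ 33·exp(−2nε²) = 33 exp(−2·890·0.078²).
So c = 2·890·0.078² = 10.8295.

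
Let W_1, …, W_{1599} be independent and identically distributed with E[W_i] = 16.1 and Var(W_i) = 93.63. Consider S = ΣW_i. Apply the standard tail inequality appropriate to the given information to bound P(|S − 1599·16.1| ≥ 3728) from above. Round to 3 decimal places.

With mean and variance of each term known, Chebyshev's inequality bounds the deviation of the sum (or sample mean).
Var(S) = n·Var(W_i) = 1599·93.63 = 149714.37.
Chebyshev: P(|S − 1599·16.1| ≥ 3728) ≤ Var(S)/3728² = 149714.37/13897984 = 0.0108.

0.011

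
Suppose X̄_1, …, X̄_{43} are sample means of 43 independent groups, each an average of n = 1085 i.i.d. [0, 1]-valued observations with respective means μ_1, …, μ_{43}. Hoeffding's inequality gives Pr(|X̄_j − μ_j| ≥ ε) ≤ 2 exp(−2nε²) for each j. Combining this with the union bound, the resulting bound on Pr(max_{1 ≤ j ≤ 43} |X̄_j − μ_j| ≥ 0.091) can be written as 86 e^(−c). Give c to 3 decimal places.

17.970

Union bound over the 43 events: Pr(max_{1 ≤ j ≤ 43} |X̄_j − μ_j| ≥ 0.091) ≤ 43·2·exp(−2nε²) = 86 exp(−2·1085·0.091²).
So c = 2·1085·0.091² = 17.9698.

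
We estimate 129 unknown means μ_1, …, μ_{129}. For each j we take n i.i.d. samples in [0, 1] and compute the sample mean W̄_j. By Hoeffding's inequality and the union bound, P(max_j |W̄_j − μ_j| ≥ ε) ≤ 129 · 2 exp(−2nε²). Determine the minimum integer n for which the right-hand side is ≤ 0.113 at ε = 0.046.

Need 2·129·exp(−2nε²) ≤ 0.113, i.e. exp(−2nε²) ≤ 0.113/258.
So 2nε² ≥ ln(258/0.113) = 7.733327.
Hence n ≥ 7.733327/(2·0.046²) = 1827.346.
The smallest integer n is 1828.

1828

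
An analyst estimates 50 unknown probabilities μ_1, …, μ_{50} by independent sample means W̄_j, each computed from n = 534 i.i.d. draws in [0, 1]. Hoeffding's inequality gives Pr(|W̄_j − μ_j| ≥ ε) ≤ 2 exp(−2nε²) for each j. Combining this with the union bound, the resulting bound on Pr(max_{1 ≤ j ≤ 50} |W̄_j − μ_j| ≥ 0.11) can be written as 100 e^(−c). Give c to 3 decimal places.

Union bound over the 50 events: Pr(max_{1 ≤ j ≤ 50} |W̄_j − μ_j| ≥ 0.11) ≤ 50·2·exp(−2nε²) = 100 exp(−2·534·0.11²).
So c = 2·534·0.11² = 12.9228.

12.923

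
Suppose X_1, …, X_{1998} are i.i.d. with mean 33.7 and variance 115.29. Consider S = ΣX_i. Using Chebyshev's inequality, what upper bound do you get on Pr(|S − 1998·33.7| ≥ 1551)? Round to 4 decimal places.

Var(S) = n·Var(X_i) = 1998·115.29 = 230349.42.
Chebyshev: Pr(|S − 1998·33.7| ≥ 1551) ≤ Var(S)/1551² = 230349.42/2405601 = 0.0958.

0.0958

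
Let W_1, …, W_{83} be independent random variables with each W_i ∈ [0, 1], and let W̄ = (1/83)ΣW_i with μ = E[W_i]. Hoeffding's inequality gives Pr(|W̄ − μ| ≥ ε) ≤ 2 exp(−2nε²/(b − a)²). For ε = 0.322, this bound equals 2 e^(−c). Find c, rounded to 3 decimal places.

17.212

c = 2nε²/(b − a)² = 2·83·0.322² / 1² = 17.2115.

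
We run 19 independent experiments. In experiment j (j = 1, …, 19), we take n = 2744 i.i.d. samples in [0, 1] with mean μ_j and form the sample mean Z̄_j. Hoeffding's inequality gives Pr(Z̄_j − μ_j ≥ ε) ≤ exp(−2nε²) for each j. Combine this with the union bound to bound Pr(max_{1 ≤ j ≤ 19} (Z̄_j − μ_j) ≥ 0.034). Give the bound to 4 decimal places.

0.0334

Per-experiment Hoeffding bound: exp(−2·2744·0.034²) = exp(−6.34413) = 0.001757.
Union bound over 19 events: 19·0.001757 = 0.03338.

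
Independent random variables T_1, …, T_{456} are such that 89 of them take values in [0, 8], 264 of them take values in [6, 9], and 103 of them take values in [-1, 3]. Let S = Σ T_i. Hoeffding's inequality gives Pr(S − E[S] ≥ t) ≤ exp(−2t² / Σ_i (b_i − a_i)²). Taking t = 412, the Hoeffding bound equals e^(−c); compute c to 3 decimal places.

Σ(b_i − a_i)² = 89·8² + 264·3² + 103·4² = 9720.
c = 2t² / 9720 = 2·412² / 9720 = 34.9267.

34.927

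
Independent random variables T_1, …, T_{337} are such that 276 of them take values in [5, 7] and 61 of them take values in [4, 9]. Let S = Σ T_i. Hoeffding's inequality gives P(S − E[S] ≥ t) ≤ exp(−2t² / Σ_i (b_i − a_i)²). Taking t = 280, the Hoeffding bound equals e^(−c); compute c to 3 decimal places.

Σ(b_i − a_i)² = 276·2² + 61·5² = 2629.
c = 2t² / 2629 = 2·280² / 2629 = 59.6424.

59.642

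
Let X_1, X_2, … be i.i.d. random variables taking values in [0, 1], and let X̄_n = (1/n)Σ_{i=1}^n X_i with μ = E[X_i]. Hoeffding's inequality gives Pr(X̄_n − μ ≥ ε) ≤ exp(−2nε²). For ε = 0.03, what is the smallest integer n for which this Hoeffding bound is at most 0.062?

1545

Require exp(−2nε²) ≤ 0.062, i.e. 2nε² ≥ ln(1/0.062) = 2.780621.
So n ≥ 2.780621 / (2·0.03²) = 1544.789.
The smallest integer n is 1545.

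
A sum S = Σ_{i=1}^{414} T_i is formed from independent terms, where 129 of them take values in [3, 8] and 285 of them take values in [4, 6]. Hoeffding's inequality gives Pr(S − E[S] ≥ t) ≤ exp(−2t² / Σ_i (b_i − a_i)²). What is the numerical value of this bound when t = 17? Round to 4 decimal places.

Σ(b_i − a_i)² = 129·5² + 285·2² = 4365.
Exponent = 2·17² / 4365 = 0.13242.
Bound = exp(−0.13242) = 0.87598.

0.8760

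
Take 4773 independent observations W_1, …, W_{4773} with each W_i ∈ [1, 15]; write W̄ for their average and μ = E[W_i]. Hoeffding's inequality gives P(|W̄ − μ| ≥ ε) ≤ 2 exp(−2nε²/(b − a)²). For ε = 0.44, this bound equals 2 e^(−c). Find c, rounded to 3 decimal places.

c = 2nε²/(b − a)² = 2·4773·0.44² / 14² = 9.4291.

9.429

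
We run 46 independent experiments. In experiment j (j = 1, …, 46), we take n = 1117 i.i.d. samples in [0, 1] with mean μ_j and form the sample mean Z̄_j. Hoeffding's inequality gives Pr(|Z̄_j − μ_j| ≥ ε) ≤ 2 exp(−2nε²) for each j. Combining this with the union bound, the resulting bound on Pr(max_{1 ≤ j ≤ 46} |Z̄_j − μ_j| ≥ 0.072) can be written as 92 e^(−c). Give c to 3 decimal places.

11.581

Union bound over the 46 events: Pr(max_{1 ≤ j ≤ 46} |Z̄_j − μ_j| ≥ 0.072) ≤ 46·2·exp(−2nε²) = 92 exp(−2·1117·0.072²).
So c = 2·1117·0.072² = 11.5811.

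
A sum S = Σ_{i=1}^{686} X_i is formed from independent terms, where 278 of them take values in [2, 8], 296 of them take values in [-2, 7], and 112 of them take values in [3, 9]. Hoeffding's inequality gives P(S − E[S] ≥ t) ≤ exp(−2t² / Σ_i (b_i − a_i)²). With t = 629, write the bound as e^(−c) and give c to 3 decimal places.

Σ(b_i − a_i)² = 278·6² + 296·9² + 112·6² = 38016.
c = 2t² / 38016 = 2·629² / 38016 = 20.8144.

20.814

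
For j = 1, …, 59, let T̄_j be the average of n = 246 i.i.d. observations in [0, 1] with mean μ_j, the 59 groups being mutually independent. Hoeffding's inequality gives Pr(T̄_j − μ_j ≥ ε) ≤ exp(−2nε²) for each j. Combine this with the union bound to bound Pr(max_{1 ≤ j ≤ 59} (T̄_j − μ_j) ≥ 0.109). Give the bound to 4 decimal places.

Per-experiment Hoeffding bound: exp(−2·246·0.109²) = exp(−5.84545) = 0.002893.
Union bound over 59 events: 59·0.002893 = 0.17069.

0.1707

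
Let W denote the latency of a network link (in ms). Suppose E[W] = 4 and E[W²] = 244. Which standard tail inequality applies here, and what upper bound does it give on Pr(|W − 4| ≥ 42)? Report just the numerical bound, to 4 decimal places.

0.1293

The first two moments determine the variance, so Chebyshev's inequality is the sharpest standard bound available.
Var(W) = E[W²] − (E[W])² = 244 − 16 = 228.
Chebyshev's inequality: Pr(|W − μ| ≥ t) ≤ Var(W)/t² = 228/1764 = 0.1293.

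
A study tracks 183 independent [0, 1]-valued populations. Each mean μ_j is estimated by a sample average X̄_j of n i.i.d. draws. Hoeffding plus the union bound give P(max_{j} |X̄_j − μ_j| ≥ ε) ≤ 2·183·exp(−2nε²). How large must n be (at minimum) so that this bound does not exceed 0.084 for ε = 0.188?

119

Need 2·183·exp(−2nε²) ≤ 0.084, i.e. exp(−2nε²) ≤ 0.084/366.
So 2nε² ≥ ln(366/0.084) = 8.379572.
Hence n ≥ 8.379572/(2·0.188²) = 118.543.
The smallest integer n is 119.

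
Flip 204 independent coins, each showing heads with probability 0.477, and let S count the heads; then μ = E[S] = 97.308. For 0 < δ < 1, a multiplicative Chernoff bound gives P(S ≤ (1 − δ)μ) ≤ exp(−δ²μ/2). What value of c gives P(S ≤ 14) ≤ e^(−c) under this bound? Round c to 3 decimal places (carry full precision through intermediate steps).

35.661

Write 14 = (1 − δ)μ, so δ = 1 − 14/97.308 = 0.8561269…
Then the exponent is δ²μ/2 = (μ − 14)²/(2μ) = 35.661111.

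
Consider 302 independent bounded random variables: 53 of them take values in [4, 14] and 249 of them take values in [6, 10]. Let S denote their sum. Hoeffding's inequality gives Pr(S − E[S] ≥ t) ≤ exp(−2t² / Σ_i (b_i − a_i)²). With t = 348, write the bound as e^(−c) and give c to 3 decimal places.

26.089

Σ(b_i − a_i)² = 53·10² + 249·4² = 9284.
c = 2t² / 9284 = 2·348² / 9284 = 26.0888.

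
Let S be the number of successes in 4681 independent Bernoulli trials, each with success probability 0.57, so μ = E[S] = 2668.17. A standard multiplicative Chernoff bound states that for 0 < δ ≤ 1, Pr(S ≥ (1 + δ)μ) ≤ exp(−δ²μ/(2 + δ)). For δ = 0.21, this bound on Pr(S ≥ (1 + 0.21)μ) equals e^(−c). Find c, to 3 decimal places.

c = δ²μ/(2 + δ) = 0.21²·2668.17/(2 + 0.21) = 53.2427.

53.243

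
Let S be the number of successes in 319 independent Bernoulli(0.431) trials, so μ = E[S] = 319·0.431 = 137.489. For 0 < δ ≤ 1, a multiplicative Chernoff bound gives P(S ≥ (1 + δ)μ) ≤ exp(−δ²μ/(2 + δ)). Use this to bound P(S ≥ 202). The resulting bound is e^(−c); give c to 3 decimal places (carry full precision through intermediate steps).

12.259

Write 202 = (1 + δ)μ, so δ = 202/137.489 − 1 = 0.4692084…
Then the exponent is δ²μ/(2 + δ) = (202 − μ)² / (μ·(2 + δ)) = 12.258627.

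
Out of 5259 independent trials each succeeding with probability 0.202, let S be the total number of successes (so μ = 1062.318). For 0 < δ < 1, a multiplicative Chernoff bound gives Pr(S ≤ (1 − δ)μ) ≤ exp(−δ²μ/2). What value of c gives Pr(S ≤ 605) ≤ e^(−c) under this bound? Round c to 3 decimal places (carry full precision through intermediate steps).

98.436

Write 605 = (1 − δ)μ, so δ = 1 − 605/1062.318 = 0.4304907…
Then the exponent is δ²μ/2 = (μ − 605)²/(2μ) = 98.435569.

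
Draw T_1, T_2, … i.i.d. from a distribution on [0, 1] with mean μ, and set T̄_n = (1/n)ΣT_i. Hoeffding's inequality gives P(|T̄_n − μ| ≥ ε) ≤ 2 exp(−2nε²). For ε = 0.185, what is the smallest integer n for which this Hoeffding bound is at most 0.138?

Require 2·exp(−2nε²) ≤ 0.138, i.e. 2nε² ≥ ln(2/0.138) = 2.673649.
So n ≥ 2.673649 / (2·0.185²) = 39.060.
The smallest integer n is 40.

40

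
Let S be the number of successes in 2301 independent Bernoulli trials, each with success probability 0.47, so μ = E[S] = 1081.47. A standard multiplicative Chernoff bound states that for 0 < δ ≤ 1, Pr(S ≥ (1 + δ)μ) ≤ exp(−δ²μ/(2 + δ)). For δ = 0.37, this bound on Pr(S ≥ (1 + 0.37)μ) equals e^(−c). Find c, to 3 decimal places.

c = δ²μ/(2 + δ) = 0.37²·1081.47/(2 + 0.37) = 62.4697.

62.470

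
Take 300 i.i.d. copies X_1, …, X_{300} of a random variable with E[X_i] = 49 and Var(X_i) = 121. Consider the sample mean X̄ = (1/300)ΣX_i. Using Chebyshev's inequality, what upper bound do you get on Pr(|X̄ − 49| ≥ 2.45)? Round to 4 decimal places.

0.0672

Var(X̄) = Var(X_i)/n = 121/300 = 0.40333.
Chebyshev: Pr(|X̄ − 49| ≥ 2.45) ≤ Var(X̄)/(2.45)² = 121/(300·2.45²) = 0.0672.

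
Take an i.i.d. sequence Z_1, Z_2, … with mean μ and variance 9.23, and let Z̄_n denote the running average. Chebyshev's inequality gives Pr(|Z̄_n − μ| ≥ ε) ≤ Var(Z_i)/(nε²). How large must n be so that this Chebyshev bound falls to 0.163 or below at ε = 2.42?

Require 9.23/(n·2.42²) ≤ 0.163, i.e. n ≥ 9.23/(0.163·2.42²) = 9.669.
The smallest integer n is 10.

10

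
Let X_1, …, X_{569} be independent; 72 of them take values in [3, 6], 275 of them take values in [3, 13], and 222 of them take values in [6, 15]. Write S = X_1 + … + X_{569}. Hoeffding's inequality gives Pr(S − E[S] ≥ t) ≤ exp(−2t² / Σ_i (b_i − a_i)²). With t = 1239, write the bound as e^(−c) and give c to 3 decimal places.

Σ(b_i − a_i)² = 72·3² + 275·10² + 222·9² = 46130.
c = 2t² / 46130 = 2·1239² / 46130 = 66.5563.

66.556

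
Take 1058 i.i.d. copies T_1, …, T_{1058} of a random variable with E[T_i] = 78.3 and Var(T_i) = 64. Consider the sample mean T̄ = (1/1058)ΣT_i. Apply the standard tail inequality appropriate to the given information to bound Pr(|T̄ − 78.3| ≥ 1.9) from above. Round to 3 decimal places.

With mean and variance of each term known, Chebyshev's inequality bounds the deviation of the sum (or sample mean).
Var(T̄) = Var(T_i)/n = 64/1058 = 0.060491.
Chebyshev: Pr(|T̄ − 78.3| ≥ 1.9) ≤ Var(T̄)/(1.9)² = 64/(1058·1.9²) = 0.0168.

0.017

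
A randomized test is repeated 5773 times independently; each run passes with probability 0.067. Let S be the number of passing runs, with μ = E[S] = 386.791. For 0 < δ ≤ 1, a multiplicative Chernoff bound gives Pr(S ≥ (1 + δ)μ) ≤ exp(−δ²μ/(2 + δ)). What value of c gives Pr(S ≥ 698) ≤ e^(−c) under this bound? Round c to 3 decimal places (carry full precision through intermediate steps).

89.281

Write 698 = (1 + δ)μ, so δ = 698/386.791 − 1 = 0.8045921…
Then the exponent is δ²μ/(2 + δ) = (698 − μ)² / (μ·(2 + δ)) = 89.280831.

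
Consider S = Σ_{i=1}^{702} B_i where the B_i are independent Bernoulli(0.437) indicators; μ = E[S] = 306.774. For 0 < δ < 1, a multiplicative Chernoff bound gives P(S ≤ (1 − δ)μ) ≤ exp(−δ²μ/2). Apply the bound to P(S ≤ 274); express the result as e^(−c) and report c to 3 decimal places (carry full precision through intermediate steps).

1.751

Write 274 = (1 − δ)μ, so δ = 1 − 274/306.774 = 0.1068343…
Then the exponent is δ²μ/2 = (μ − 274)²/(2μ) = 1.750694.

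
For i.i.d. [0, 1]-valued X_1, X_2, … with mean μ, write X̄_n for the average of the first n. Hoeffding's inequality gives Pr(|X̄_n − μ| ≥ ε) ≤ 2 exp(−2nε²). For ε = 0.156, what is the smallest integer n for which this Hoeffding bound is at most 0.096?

63

Require 2·exp(−2nε²) ≤ 0.096, i.e. 2nε² ≥ ln(2/0.096) = 3.036554.
So n ≥ 3.036554 / (2·0.156²) = 62.388.
The smallest integer n is 63.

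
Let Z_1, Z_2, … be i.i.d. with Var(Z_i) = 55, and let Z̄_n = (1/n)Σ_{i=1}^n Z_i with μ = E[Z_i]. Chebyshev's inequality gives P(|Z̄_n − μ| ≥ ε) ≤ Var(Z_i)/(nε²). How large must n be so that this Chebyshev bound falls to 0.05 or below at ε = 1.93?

Require 55/(n·1.93²) ≤ 0.05, i.e. n ≥ 55/(0.05·1.93²) = 295.310.
The smallest integer n is 296.

296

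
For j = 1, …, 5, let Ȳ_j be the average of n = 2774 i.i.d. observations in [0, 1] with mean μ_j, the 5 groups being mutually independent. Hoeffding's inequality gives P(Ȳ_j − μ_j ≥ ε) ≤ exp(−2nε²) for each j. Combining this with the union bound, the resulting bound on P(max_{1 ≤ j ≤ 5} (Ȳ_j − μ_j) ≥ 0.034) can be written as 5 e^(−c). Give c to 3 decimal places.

6.413

Union bound over the 5 events: P(max_{1 ≤ j ≤ 5} (Ȳ_j − μ_j) ≥ 0.034) ≤ 5·exp(−2nε²) = 5 exp(−2·2774·0.034²).
So c = 2·2774·0.034² = 6.4135.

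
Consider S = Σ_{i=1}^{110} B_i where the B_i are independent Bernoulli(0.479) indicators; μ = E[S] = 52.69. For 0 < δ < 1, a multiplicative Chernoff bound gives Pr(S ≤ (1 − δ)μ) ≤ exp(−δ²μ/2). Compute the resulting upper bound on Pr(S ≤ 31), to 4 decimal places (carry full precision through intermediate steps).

Write 31 = (1 − δ)μ, so δ = 1 − 31/52.69 = 0.4116531…
Then the exponent is δ²μ/2 = (μ − 31)²/(2μ) = 4.464377.
Bound = exp(−4.464377) = 0.01151.

0.0115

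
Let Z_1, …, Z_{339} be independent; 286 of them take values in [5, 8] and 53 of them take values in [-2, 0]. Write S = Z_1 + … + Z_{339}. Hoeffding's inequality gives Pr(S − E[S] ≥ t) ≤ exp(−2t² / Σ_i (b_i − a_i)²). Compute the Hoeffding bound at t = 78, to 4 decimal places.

Σ(b_i − a_i)² = 286·3² + 53·2² = 2786.
Exponent = 2·78² / 2786 = 4.36755.
Bound = exp(−4.36755) = 0.01268.

0.0127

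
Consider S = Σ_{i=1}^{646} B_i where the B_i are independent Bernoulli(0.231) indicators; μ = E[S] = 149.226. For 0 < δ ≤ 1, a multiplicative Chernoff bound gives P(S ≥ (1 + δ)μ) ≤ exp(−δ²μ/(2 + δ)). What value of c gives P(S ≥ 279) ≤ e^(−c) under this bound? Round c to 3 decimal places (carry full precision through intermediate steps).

Write 279 = (1 + δ)μ, so δ = 279/149.226 − 1 = 0.8696474…
Then the exponent is δ²μ/(2 + δ) = (279 − μ)² / (μ·(2 + δ)) = 39.328044.

39.328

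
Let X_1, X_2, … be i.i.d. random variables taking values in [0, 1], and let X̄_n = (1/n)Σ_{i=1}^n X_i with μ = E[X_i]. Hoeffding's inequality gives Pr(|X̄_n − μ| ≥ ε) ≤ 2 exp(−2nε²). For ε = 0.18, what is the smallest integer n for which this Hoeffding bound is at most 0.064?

54

Require 2·exp(−2nε²) ≤ 0.064, i.e. 2nε² ≥ ln(2/0.064) = 3.442019.
So n ≥ 3.442019 / (2·0.18²) = 53.118.
The smallest integer n is 54.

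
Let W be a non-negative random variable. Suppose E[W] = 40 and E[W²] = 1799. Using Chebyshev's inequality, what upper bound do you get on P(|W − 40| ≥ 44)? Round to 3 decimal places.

0.103

Var(W) = E[W²] − (E[W])² = 1799 − 1600 = 199.
Chebyshev's inequality: P(|W − μ| ≥ t) ≤ Var(W)/t² = 199/1936 = 0.1028.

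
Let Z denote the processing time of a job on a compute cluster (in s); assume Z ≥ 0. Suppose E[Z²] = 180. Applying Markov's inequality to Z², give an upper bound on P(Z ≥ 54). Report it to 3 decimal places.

Since Z ≥ 0, the event {Z ≥ 54} is the same as {Z² ≥ 2916}.
Markov's inequality applied to Z² gives P(Z² ≥ 2916) ≤ E[Z²]/2916 = 180/2916 = 0.0617.

0.062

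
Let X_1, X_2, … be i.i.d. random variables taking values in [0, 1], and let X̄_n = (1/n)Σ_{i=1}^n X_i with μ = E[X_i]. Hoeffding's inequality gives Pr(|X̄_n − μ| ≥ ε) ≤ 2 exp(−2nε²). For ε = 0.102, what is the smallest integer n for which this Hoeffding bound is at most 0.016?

Require 2·exp(−2nε²) ≤ 0.016, i.e. 2nε² ≥ ln(2/0.016) = 4.828314.
So n ≥ 4.828314 / (2·0.102²) = 232.041.
The smallest integer n is 233.

233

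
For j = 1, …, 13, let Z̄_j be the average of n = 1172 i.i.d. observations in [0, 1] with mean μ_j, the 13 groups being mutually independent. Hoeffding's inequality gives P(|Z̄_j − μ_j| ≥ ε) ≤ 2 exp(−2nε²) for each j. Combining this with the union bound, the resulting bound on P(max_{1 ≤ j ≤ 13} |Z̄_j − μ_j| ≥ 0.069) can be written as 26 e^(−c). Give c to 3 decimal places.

11.160

Union bound over the 13 events: P(max_{1 ≤ j ≤ 13} |Z̄_j − μ_j| ≥ 0.069) ≤ 13·2·exp(−2nε²) = 26 exp(−2·1172·0.069²).
So c = 2·1172·0.069² = 11.1598.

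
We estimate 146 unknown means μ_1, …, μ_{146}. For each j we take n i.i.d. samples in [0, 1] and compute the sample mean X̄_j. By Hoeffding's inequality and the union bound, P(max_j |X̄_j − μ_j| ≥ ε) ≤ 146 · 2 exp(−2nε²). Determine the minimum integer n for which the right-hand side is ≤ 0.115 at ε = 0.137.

Need 2·146·exp(−2nε²) ≤ 0.115, i.e. exp(−2nε²) ≤ 0.115/292.
So 2nε² ≥ ln(292/0.115) = 7.839577.
Hence n ≥ 7.839577/(2·0.137²) = 208.844.
The smallest integer n is 209.

209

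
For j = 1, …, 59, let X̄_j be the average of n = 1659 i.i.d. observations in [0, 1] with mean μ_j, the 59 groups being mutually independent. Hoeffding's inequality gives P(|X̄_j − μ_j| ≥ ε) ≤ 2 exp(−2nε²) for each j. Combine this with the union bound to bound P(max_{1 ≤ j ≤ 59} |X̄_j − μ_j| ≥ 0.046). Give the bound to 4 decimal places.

Per-experiment Hoeffding bound: 2·exp(−2·1659·0.046²) = 2·exp(−7.02089) = 0.0017861.
Union bound over 59 events: 59·0.0017861 = 0.10538.

0.1054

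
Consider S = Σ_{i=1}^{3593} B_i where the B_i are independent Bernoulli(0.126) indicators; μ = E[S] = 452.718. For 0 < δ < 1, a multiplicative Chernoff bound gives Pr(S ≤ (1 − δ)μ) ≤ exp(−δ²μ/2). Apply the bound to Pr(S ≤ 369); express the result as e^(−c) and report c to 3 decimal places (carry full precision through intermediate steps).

Write 369 = (1 − δ)μ, so δ = 1 − 369/452.718 = 0.1849231…
Then the exponent is δ²μ/2 = (μ − 369)²/(2μ) = 7.740695.

7.741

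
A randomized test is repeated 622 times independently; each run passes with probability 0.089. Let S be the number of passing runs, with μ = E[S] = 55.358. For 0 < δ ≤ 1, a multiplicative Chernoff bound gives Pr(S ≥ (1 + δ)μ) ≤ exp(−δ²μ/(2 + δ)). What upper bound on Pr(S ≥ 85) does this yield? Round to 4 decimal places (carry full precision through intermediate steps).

0.0019

Write 85 = (1 + δ)μ, so δ = 85/55.358 − 1 = 0.5354601…
Then the exponent is δ²μ/(2 + δ) = (85 − μ)² / (μ·(2 + δ)) = 6.260050.
Bound = exp(−6.260050) = 0.00191.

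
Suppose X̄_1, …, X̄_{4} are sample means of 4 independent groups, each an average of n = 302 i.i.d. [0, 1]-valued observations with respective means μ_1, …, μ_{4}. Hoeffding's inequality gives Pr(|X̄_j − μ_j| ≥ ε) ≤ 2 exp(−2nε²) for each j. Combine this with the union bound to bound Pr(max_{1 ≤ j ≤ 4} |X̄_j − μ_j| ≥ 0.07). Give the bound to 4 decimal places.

0.4147

Per-experiment Hoeffding bound: 2·exp(−2·302·0.07²) = 2·exp(−2.95960) = 0.10368.
Union bound over 4 events: 4·0.10368 = 0.41472.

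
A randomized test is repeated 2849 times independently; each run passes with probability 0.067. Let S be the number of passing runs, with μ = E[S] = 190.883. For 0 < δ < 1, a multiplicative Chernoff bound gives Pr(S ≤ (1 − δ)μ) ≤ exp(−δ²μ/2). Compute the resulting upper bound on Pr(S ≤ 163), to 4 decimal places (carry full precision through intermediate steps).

Write 163 = (1 − δ)μ, so δ = 1 − 163/190.883 = 0.1460738…
Then the exponent is δ²μ/2 = (μ − 163)²/(2μ) = 2.036488.
Bound = exp(−2.036488) = 0.13049.

0.1305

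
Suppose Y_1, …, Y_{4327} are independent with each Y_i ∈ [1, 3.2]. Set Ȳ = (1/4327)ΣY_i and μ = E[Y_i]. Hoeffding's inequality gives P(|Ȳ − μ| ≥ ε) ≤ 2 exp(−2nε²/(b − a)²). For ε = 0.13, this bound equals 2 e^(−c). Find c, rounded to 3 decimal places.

30.217

c = 2nε²/(b − a)² = 2·4327·0.13² / 2.2² = 30.2175.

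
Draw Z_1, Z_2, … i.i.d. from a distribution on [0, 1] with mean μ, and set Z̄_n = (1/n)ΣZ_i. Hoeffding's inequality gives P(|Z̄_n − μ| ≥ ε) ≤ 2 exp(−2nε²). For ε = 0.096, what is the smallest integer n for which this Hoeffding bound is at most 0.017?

259

Require 2·exp(−2nε²) ≤ 0.017, i.e. 2nε² ≥ ln(2/0.017) = 4.767689.
So n ≥ 4.767689 / (2·0.096²) = 258.664.
The smallest integer n is 259.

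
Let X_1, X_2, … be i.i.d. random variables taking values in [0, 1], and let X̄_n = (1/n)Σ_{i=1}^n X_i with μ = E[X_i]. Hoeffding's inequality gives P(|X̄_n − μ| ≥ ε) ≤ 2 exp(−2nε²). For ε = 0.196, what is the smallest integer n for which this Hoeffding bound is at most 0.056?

47

Require 2·exp(−2nε²) ≤ 0.056, i.e. 2nε² ≥ ln(2/0.056) = 3.575551.
So n ≥ 3.575551 / (2·0.196²) = 46.537.
The smallest integer n is 47.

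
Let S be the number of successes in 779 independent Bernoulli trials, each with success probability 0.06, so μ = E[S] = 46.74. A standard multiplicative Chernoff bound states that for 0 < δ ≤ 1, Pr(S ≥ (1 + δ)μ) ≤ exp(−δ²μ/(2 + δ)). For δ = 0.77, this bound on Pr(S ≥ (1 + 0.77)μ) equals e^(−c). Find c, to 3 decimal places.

10.004

c = δ²μ/(2 + δ) = 0.77²·46.74/(2 + 0.77) = 10.0044.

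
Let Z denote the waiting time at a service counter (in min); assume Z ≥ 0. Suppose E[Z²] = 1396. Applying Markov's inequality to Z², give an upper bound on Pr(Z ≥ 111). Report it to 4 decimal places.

Since Z ≥ 0, the event {Z ≥ 111} is the same as {Z² ≥ 12321}.
Markov's inequality applied to Z² gives Pr(Z² ≥ 12321) ≤ E[Z²]/12321 = 1396/12321 = 0.1133.

0.1133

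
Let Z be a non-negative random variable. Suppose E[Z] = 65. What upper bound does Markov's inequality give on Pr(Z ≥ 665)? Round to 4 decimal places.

Markov's inequality: for a non-negative random variable, Pr(Z ≥ a) ≤ E[Z]/a.
Here E[Z] = 65 and a = 665, so the bound is 65/665 = 0.0977.

0.0977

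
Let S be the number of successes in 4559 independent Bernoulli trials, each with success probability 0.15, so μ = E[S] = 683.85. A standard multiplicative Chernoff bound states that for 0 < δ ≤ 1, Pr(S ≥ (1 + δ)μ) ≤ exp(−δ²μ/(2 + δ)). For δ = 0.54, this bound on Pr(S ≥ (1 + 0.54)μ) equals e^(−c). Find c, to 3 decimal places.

c = δ²μ/(2 + δ) = 0.54²·683.85/(2 + 0.54) = 78.5081.

78.508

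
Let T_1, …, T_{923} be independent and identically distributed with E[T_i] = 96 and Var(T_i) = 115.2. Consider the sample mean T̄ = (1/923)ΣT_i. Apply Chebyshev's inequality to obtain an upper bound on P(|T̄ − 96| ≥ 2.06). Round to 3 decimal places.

Var(T̄) = Var(T_i)/n = 115.2/923 = 0.12481.
Chebyshev: P(|T̄ − 96| ≥ 2.06) ≤ Var(T̄)/(2.06)² = 115.2/(923·2.06²) = 0.0294.

0.029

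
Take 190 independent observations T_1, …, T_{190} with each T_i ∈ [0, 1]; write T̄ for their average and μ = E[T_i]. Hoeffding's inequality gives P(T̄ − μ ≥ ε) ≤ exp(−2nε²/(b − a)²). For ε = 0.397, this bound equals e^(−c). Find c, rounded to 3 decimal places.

59.891

c = 2nε²/(b − a)² = 2·190·0.397² / 1² = 59.8914.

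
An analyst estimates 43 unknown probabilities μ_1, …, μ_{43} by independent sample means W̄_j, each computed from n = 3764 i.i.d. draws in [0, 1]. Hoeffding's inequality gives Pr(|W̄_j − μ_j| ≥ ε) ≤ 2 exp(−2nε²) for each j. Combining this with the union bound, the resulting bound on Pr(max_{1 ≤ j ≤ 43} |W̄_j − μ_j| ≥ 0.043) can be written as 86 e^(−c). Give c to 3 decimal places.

13.919

Union bound over the 43 events: Pr(max_{1 ≤ j ≤ 43} |W̄_j − μ_j| ≥ 0.043) ≤ 43·2·exp(−2nε²) = 86 exp(−2·3764·0.043²).
So c = 2·3764·0.043² = 13.9193.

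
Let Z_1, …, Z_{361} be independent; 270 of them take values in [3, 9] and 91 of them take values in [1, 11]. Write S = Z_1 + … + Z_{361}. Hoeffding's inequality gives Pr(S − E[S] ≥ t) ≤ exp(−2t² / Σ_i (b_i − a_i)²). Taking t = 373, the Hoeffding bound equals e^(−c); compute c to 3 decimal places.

Σ(b_i − a_i)² = 270·6² + 91·10² = 18820.
c = 2t² / 18820 = 2·373² / 18820 = 14.7852.

14.785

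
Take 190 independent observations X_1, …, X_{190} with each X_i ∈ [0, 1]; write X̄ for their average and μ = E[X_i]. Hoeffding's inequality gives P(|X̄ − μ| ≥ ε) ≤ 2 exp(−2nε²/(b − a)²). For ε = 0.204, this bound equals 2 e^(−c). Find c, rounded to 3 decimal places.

c = 2nε²/(b − a)² = 2·190·0.204² / 1² = 15.8141.

15.814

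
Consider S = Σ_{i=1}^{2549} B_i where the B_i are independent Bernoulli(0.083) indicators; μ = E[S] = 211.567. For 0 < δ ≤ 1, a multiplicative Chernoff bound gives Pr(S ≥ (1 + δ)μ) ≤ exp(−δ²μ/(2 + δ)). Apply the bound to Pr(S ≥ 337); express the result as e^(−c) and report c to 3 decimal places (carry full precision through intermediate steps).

28.681

Write 337 = (1 + δ)μ, so δ = 337/211.567 − 1 = 0.592876…
Then the exponent is δ²μ/(2 + δ) = (337 − μ)² / (μ·(2 + δ)) = 28.680977.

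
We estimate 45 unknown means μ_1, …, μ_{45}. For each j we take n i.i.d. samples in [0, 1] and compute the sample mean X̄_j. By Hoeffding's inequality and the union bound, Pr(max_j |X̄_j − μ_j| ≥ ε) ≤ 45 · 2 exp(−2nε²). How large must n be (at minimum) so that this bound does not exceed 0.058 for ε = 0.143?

180

Need 2·45·exp(−2nε²) ≤ 0.058, i.e. exp(−2nε²) ≤ 0.058/90.
So 2nε² ≥ ln(90/0.058) = 7.347122.
Hence n ≥ 7.347122/(2·0.143²) = 179.645.
The smallest integer n is 180.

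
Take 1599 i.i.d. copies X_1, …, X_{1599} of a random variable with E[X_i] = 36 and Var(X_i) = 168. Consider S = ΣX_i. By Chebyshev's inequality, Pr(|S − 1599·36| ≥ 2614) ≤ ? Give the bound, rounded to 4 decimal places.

Var(S) = n·Var(X_i) = 1599·168 = 268632.
Chebyshev: Pr(|S − 1599·36| ≥ 2614) ≤ Var(S)/2614² = 268632/6832996 = 0.0393.

0.0393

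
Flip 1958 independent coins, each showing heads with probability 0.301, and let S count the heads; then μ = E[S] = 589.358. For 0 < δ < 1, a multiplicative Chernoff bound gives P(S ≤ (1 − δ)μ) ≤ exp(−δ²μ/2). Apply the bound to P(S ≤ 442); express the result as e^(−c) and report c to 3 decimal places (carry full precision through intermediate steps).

Write 442 = (1 − δ)μ, so δ = 1 − 442/589.358 = 0.2500314…
Then the exponent is δ²μ/2 = (μ − 442)²/(2μ) = 18.422063.

18.422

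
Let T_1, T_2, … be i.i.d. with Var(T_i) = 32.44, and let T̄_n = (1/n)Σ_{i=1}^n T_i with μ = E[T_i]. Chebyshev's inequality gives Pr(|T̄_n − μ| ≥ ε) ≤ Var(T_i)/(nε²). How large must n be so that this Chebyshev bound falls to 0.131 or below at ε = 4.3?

Require 32.44/(n·4.3²) ≤ 0.131, i.e. n ≥ 32.44/(0.131·4.3²) = 13.393.
The smallest integer n is 14.

14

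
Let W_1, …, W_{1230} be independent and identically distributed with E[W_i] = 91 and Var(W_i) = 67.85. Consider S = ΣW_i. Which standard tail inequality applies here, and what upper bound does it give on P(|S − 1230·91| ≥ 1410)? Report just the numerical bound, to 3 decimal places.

With mean and variance of each term known, Chebyshev's inequality bounds the deviation of the sum (or sample mean).
Var(S) = n·Var(W_i) = 1230·67.85 = 83455.5.
Chebyshev: P(|S − 1230·91| ≥ 1410) ≤ Var(S)/1410² = 83455.5/1988100 = 0.0420.

0.042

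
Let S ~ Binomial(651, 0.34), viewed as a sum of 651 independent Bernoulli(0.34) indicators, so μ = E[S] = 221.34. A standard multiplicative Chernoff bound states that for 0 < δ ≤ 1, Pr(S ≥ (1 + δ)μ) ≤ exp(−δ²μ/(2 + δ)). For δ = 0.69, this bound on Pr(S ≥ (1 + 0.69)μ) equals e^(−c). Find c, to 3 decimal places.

39.175

c = δ²μ/(2 + δ) = 0.69²·221.34/(2 + 0.69) = 39.1747.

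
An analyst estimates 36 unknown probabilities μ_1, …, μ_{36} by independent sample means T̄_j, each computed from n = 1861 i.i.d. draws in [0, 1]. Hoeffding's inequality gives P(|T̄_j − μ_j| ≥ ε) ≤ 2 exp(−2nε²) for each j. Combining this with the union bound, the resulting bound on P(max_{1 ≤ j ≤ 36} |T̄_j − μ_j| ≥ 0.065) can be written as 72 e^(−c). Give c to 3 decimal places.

15.725

Union bound over the 36 events: P(max_{1 ≤ j ≤ 36} |T̄_j − μ_j| ≥ 0.065) ≤ 36·2·exp(−2nε²) = 72 exp(−2·1861·0.065²).
So c = 2·1861·0.065² = 15.7255.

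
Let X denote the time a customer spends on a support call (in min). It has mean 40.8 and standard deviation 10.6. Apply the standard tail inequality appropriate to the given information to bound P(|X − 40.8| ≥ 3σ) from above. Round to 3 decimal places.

Mean and variance are known, so Chebyshev's inequality applies.
Chebyshev: P(|X − μ| ≥ t) ≤ Var(X)/t².
Var(X) = σ² = 10.6² = 112.36.
t = 3·10.6 = 31.8.
Bound = 112.36 / 1011.24 = 0.1111.

0.111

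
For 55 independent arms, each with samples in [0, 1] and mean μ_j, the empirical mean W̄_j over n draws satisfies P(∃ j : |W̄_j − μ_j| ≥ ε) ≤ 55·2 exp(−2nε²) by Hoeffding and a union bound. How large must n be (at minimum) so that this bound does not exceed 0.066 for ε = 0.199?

94

Need 2·55·exp(−2nε²) ≤ 0.066, i.e. exp(−2nε²) ≤ 0.066/110.
So 2nε² ≥ ln(110/0.066) = 7.418581.
Hence n ≥ 7.418581/(2·0.199²) = 93.667.
The smallest integer n is 94.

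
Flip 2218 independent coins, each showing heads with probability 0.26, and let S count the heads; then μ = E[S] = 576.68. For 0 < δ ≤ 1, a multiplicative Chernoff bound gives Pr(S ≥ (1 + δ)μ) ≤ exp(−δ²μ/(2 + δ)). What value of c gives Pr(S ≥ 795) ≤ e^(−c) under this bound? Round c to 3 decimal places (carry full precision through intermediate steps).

Write 795 = (1 + δ)μ, so δ = 795/576.68 − 1 = 0.3785808…
Then the exponent is δ²μ/(2 + δ) = (795 − μ)² / (μ·(2 + δ)) = 34.748354.

34.748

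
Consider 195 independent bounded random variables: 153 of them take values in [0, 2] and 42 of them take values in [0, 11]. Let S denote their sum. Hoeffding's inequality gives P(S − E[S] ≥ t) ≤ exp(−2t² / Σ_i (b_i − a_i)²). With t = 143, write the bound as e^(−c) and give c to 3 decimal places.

7.183

Σ(b_i − a_i)² = 153·2² + 42·11² = 5694.
c = 2t² / 5694 = 2·143² / 5694 = 7.1826.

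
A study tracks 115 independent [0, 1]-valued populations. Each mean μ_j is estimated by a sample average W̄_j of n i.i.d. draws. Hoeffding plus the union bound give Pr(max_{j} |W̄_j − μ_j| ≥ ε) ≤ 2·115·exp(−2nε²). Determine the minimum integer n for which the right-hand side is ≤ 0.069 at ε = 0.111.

Need 2·115·exp(−2nε²) ≤ 0.069, i.e. exp(−2nε²) ≤ 0.069/230.
So 2nε² ≥ ln(230/0.069) = 8.111728.
Hence n ≥ 8.111728/(2·0.111²) = 329.183.
The smallest integer n is 330.

330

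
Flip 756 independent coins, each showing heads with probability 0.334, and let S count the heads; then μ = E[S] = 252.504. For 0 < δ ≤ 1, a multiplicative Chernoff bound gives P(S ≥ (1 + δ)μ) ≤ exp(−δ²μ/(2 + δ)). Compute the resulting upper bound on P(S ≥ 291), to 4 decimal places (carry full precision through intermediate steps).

0.0654

Write 291 = (1 + δ)μ, so δ = 291/252.504 − 1 = 0.152457…
Then the exponent is δ²μ/(2 + δ) = (291 − μ)² / (μ·(2 + δ)) = 2.726644.
Bound = exp(−2.726644) = 0.06544.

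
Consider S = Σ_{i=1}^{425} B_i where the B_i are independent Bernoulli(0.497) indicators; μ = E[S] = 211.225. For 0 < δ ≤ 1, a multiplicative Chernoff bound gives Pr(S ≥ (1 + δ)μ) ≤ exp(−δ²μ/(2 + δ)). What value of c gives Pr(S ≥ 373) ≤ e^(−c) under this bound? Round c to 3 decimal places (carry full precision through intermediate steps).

Write 373 = (1 + δ)μ, so δ = 373/211.225 − 1 = 0.7658895…
Then the exponent is δ²μ/(2 + δ) = (373 − μ)² / (μ·(2 + δ)) = 44.796355.

44.796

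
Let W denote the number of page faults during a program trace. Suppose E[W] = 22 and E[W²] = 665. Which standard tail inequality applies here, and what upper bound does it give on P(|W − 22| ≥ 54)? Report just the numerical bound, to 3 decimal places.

0.062

The first two moments determine the variance, so Chebyshev's inequality is the sharpest standard bound available.
Var(W) = E[W²] − (E[W])² = 665 − 484 = 181.
Chebyshev's inequality: P(|W − μ| ≥ t) ≤ Var(W)/t² = 181/2916 = 0.0621.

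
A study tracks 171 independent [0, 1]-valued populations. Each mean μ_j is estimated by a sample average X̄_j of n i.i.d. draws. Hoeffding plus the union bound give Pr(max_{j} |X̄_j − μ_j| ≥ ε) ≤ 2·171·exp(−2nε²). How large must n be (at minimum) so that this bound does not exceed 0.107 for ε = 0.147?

Need 2·171·exp(−2nε²) ≤ 0.107, i.e. exp(−2nε²) ≤ 0.107/342.
So 2nε² ≥ ln(342/0.107) = 8.069737.
Hence n ≥ 8.069737/(2·0.147²) = 186.722.
The smallest integer n is 187.

187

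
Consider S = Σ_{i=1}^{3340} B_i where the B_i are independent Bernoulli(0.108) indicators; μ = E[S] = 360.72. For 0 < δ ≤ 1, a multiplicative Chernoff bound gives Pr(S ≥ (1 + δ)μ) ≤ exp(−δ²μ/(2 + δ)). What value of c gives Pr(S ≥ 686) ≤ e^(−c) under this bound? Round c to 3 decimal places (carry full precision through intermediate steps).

Write 686 = (1 + δ)μ, so δ = 686/360.72 − 1 = 0.9017521…
Then the exponent is δ²μ/(2 + δ) = (686 − μ)² / (μ·(2 + δ)) = 101.084415.

101.084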